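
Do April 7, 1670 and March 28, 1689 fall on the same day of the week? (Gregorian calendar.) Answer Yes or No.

Yes

From Apr 7, 1670 to Mar 28, 1689 is 6930 days.
6930 mod 7 = 0, so they are the same weekday.
(Apr 7, 1670 is a Monday; Mar 28, 1689 is a Monday.)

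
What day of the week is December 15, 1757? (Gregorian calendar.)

Thursday

Doomsday rule: the anchor day for the 1700s is Sunday. For year 57: 57÷12 = 4 r 9, and 9÷4 = 2, so 4+9+2 = 15.
Sunday + 15 ≡ Monday — that's 1757's doomsday.
In December the doomsday date is Dec 12.
Dec 15 is 3 days after Dec 12; 3 mod 7 = 3, so Monday + 3 = Thursday.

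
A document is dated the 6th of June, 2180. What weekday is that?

Tuesday

Doomsday rule: the anchor day for the 2100s is Sunday. For year 80: 80÷12 = 6 r 8, and 8÷4 = 2, so 6+8+2 = 16.
Sunday + 16 ≡ Tuesday — that's 2180's doomsday.
In June the doomsday date is Jun 6.
Jun 6 is the doomsday itself: Tuesday.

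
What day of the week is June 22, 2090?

Doomsday rule: the anchor day for the 2000s is Tuesday. For year 90: 90÷12 = 7 r 6, and 6÷4 = 1, so 7+6+1 = 14.
Tuesday + 14 ≡ Tuesday — that's 2090's doomsday.
In June the doomsday date is Jun 6.
Jun 22 is 16 days after Jun 6; 16 mod 7 = 2, so Tuesday + 2 = Thursday.

Thursday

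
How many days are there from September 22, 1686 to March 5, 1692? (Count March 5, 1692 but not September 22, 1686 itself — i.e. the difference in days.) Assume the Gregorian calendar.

1991

Sep 22, 1686 → Sep 22, 1687: 365 days.
Sep 22, 1687 → Sep 22, 1688: 366 days (Feb 29, 1688 is in that span).
Sep 22, 1688 → Sep 22, 1689: 365 days.
Sep 22, 1689 → Sep 22, 1690: 365 days.
Sep 22, 1690 → Sep 22, 1691: 365 days.
Sep 22, 1691 → Oct 22, 1691: 30 days (September has 30).
Oct 22, 1691 → Nov 22, 1691: 31 days (October has 31).
Nov 22, 1691 → Dec 22, 1691: 30 days (November has 30).
Dec 22, 1691 → Jan 22, 1692: 31 days (December has 31).
Jan 22, 1692 → Feb 22, 1692: 31 days (January has 31).
Feb 22, 1692 → Mar 5, 1692: 12 days.
Total: 1991 days.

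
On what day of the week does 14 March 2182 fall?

Doomsday rule: the anchor day for the 2100s is Sunday. For year 82: 82÷12 = 6 r 10, and 10÷4 = 2, so 6+10+2 = 18.
Sunday + 18 ≡ Thursday — that's 2182's doomsday.
In March the doomsday date is Mar 14.
Mar 14 is the doomsday itself: Thursday.

Thursday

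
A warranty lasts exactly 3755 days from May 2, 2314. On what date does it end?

August 12, 2324

+365 (one year) → May 2, 2315 (3390 left).
+366 (one year; includes Feb 29, 2316) → May 2, 2316 (3024 left).
+365 (one year) → May 2, 2317 (2659 left).
+365 (one year) → May 2, 2318 (2294 left).
+365 (one year) → May 2, 2319 (1929 left).
+366 (one year; includes Feb 29, 2320) → May 2, 2320 (1563 left).
+365 (one year) → May 2, 2321 (1198 left).
+365 (one year) → May 2, 2322 (833 left).
+365 (one year) → May 2, 2323 (468 left).
+366 (one year; includes Feb 29, 2324) → May 2, 2324 (102 left).
May has 31 days: +30 → Jun 1, 2324 (72 left).
Jun has 30 days: +30 → Jul 1, 2324 (42 left).
Jul has 31 days: +31 → Aug 1, 2324 (11 left).
+11 → Aug 12, 2324.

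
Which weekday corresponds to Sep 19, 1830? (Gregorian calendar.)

Sunday

Doomsday rule: the anchor day for the 1800s is Friday. For year 30: 30÷12 = 2 r 6, and 6÷4 = 1, so 2+6+1 = 9.
Friday + 9 ≡ Sunday — that's 1830's doomsday.
In September the doomsday date is Sep 5.
Sep 19 is 14 days after Sep 5; 14 mod 7 = 0, so Sunday + 0 = Sunday.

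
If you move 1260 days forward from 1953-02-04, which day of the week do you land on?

Feb 4, 1953 is a Wednesday.
1260 mod 7 = 0, so 1260 days after a Wednesday is Wednesday + 0 = Wednesday.

Wednesday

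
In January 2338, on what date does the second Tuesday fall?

January 11, 2338

January 1, 2338 is a Saturday.
The first Tuesday is therefore January 4 (3 days later).
The second Tuesday is 4 + 1×7 = January 11.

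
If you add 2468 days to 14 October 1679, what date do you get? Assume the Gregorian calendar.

+366 (one year; includes Feb 29, 1680) → Oct 14, 1680 (2102 left).
+365 (one year) → Oct 14, 1681 (1737 left).
+365 (one year) → Oct 14, 1682 (1372 left).
+365 (one year) → Oct 14, 1683 (1007 left).
+366 (one year; includes Feb 29, 1684) → Oct 14, 1684 (641 left).
+365 (one year) → Oct 14, 1685 (276 left).
Oct has 31 days: +18 → Nov 1, 1685 (258 left).
Nov has 30 days: +30 → Dec 1, 1685 (228 left).
Dec has 31 days: +31 → Jan 1, 1686 (197 left).
Jan has 31 days: +31 → Feb 1, 1686 (166 left).
Feb has 28 days: +28 → Mar 1, 1686 (138 left).
Mar has 31 days: +31 → Apr 1, 1686 (107 left).
Apr has 30 days: +30 → May 1, 1686 (77 left).
May has 31 days: +31 → Jun 1, 1686 (46 left).
Jun has 30 days: +30 → Jul 1, 1686 (16 left).
+16 → Jul 17, 1686.

July 17, 1686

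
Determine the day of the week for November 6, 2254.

Doomsday rule: the anchor day for the 2200s is Friday. For year 54: 54÷12 = 4 r 6, and 6÷4 = 1, so 4+6+1 = 11.
Friday + 11 ≡ Tuesday — that's 2254's doomsday.
In November the doomsday date is Nov 7.
Nov 6 is 1 day before Nov 7; 1 mod 7 = 1, so Tuesday − 1 = Monday.

Monday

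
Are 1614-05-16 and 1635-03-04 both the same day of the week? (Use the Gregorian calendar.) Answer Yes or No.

From May 16, 1614 to Mar 4, 1635 is 7597 days.
7597 mod 7 = 2, so they are different weekdays.
(May 16, 1614 is a Friday; Mar 4, 1635 is a Sunday.)

No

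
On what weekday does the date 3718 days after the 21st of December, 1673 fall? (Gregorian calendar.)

Friday

Dec 21, 1673 is a Thursday.
3718 mod 7 = 1, so 3718 days after a Thursday is Thursday + 1 = Friday.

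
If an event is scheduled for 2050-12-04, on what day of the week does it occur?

Sunday

Doomsday rule: the anchor day for the 2000s is Tuesday. For year 50: 50÷12 = 4 r 2, and 2÷4 = 0, so 4+2+0 = 6.
Tuesday + 6 ≡ Monday — that's 2050's doomsday.
In December the doomsday date is Dec 12.
Dec 4 is 8 days before Dec 12; 8 mod 7 = 1, so Monday − 1 = Sunday.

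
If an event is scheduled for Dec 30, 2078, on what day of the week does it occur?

Friday

Doomsday rule: the anchor day for the 2000s is Tuesday. For year 78: 78÷12 = 6 r 6, and 6÷4 = 1, so 6+6+1 = 13.
Tuesday + 13 ≡ Monday — that's 2078's doomsday.
In December the doomsday date is Dec 12.
Dec 30 is 18 days after Dec 12; 18 mod 7 = 4, so Monday + 4 = Friday.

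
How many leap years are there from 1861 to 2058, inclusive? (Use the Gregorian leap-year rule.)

Multiples of 4 in [1861,2058]: 49.
Of those, multiples of 100: 2 (not leap unless ÷400).
Multiples of 400: 1.
Leap years = 49 − 2 + 1 = 48.

48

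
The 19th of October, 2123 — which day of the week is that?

Doomsday rule: the anchor day for the 2100s is Sunday. For year 23: 23÷12 = 1 r 11, and 11÷4 = 2, so 1+11+2 = 14.
Sunday + 14 ≡ Sunday — that's 2123's doomsday.
In October the doomsday date is Oct 10.
Oct 19 is 9 days after Oct 10; 9 mod 7 = 2, so Sunday + 2 = Tuesday.

Tuesday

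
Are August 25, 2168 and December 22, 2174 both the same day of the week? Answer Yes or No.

From Aug 25, 2168 to Dec 22, 2174 is 2310 days.
2310 mod 7 = 0, so they are the same weekday.
(Aug 25, 2168 is a Thursday; Dec 22, 2174 is a Thursday.)

Yes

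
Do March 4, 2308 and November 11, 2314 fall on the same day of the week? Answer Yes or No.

From Mar 4, 2308 to Nov 11, 2314 is 2443 days.
2443 mod 7 = 0, so they are the same weekday.
(Mar 4, 2308 is a Wednesday; Nov 11, 2314 is a Wednesday.)

Yes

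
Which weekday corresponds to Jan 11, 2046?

Thursday

Doomsday rule: the anchor day for the 2000s is Tuesday. For year 46: 46÷12 = 3 r 10, and 10÷4 = 2, so 3+10+2 = 15.
Tuesday + 15 ≡ Wednesday — that's 2046's doomsday.
In January the doomsday date is Jan 3 (2046 is not a leap year).
Jan 11 is 8 days after Jan 3; 8 mod 7 = 1, so Wednesday + 1 = Thursday.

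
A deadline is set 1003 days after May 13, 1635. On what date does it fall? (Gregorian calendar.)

+366 (one year; includes Feb 29, 1636) → May 13, 1636 (637 left).
+365 (one year) → May 13, 1637 (272 left).
May has 31 days: +19 → Jun 1, 1637 (253 left).
Jun has 30 days: +30 → Jul 1, 1637 (223 left).
Jul has 31 days: +31 → Aug 1, 1637 (192 left).
Aug has 31 days: +31 → Sep 1, 1637 (161 left).
Sep has 30 days: +30 → Oct 1, 1637 (131 left).
Oct has 31 days: +31 → Nov 1, 1637 (100 left).
Nov has 30 days: +30 → Dec 1, 1637 (70 left).
Dec has 31 days: +31 → Jan 1, 1638 (39 left).
Jan has 31 days: +31 → Feb 1, 1638 (8 left).
+8 → Feb 9, 1638.

February 9, 1638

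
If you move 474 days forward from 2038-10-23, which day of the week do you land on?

Thursday

First find the weekday of Oct 23, 2038. Doomsday rule: the anchor day for the 2000s is Tuesday. For year 38: 38÷12 = 3 r 2, and 2÷4 = 0, so 3+2+0 = 5.
Tuesday + 5 ≡ Sunday — that's 2038's doomsday.
In October the doomsday date is Oct 10.
Oct 23 is 13 days after Oct 10; 13 mod 7 = 6, so Sunday + 6 = Saturday.
474 mod 7 = 5, so 474 days after a Saturday is Saturday + 5 = Thursday.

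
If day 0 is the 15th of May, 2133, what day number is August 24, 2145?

May 15, 2133 → May 15, 2134: 365 days.
May 15, 2134 → May 15, 2135: 365 days.
May 15, 2135 → May 15, 2136: 366 days (Feb 29, 2136 is in that span).
May 15, 2136 → May 15, 2137: 365 days.
May 15, 2137 → May 15, 2138: 365 days.
May 15, 2138 → May 15, 2139: 365 days.
May 15, 2139 → May 15, 2140: 366 days (Feb 29, 2140 is in that span).
May 15, 2140 → May 15, 2141: 365 days.
May 15, 2141 → May 15, 2142: 365 days.
May 15, 2142 → May 15, 2143: 365 days.
May 15, 2143 → May 15, 2144: 366 days (Feb 29, 2144 is in that span).
May 15, 2144 → May 15, 2145: 365 days.
May 15, 2145 → Jun 15, 2145: 31 days (May has 31).
Jun 15, 2145 → Jul 15, 2145: 30 days (June has 30).
Jul 15, 2145 → Aug 15, 2145: 31 days (July has 31).
Aug 15, 2145 → Aug 24, 2145: 9 days.
Total: 4484 days.

4484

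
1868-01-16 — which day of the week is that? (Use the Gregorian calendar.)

Thursday

January 1, 1868 is a Wednesday.
Jan 1, 1868 → Jan 16, 1868: 15 days.
Total: 15 days.
15 mod 7 = 1, so Wednesday + 1 = Thursday.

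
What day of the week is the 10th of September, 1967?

Sunday

January 1, 1967 is a Sunday.
Jan 1, 1967 → Feb 1, 1967: 31 days (January has 31).
Feb 1, 1967 → Mar 1, 1967: 28 days (February has 28).
Mar 1, 1967 → Apr 1, 1967: 31 days (March has 31).
Apr 1, 1967 → May 1, 1967: 30 days (April has 30).
May 1, 1967 → Jun 1, 1967: 31 days (May has 31).
Jun 1, 1967 → Jul 1, 1967: 30 days (June has 30).
Jul 1, 1967 → Aug 1, 1967: 31 days (July has 31).
Aug 1, 1967 → Sep 1, 1967: 31 days (August has 31).
Sep 1, 1967 → Sep 10, 1967: 9 days.
Total: 252 days.
252 mod 7 = 0, so Sunday + 0 = Sunday.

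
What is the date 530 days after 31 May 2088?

November 12, 2089

+365 (one year) → May 31, 2089 (165 left).
May has 31 days: +1 → Jun 1, 2089 (164 left).
Jun has 30 days: +30 → Jul 1, 2089 (134 left).
Jul has 31 days: +31 → Aug 1, 2089 (103 left).
Aug has 31 days: +31 → Sep 1, 2089 (72 left).
Sep has 30 days: +30 → Oct 1, 2089 (42 left).
Oct has 31 days: +31 → Nov 1, 2089 (11 left).
+11 → Nov 12, 2089.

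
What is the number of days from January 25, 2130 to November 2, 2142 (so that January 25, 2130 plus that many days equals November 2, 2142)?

4664

Jan 25, 2130 → Jan 25, 2131: 365 days.
Jan 25, 2131 → Jan 25, 2132: 365 days.
Jan 25, 2132 → Jan 25, 2133: 366 days (Feb 29, 2132 is in that span).
Jan 25, 2133 → Jan 25, 2134: 365 days.
Jan 25, 2134 → Jan 25, 2135: 365 days.
Jan 25, 2135 → Jan 25, 2136: 365 days.
Jan 25, 2136 → Jan 25, 2137: 366 days (Feb 29, 2136 is in that span).
Jan 25, 2137 → Jan 25, 2138: 365 days.
Jan 25, 2138 → Jan 25, 2139: 365 days.
Jan 25, 2139 → Jan 25, 2140: 365 days.
Jan 25, 2140 → Jan 25, 2141: 366 days (Feb 29, 2140 is in that span).
Jan 25, 2141 → Jan 25, 2142: 365 days.
Jan 25, 2142 → Feb 25, 2142: 31 days (January has 31).
Feb 25, 2142 → Mar 25, 2142: 28 days (February has 28).
Mar 25, 2142 → Apr 25, 2142: 31 days (March has 31).
Apr 25, 2142 → May 25, 2142: 30 days (April has 30).
May 25, 2142 → Jun 25, 2142: 31 days (May has 31).
Jun 25, 2142 → Jul 25, 2142: 30 days (June has 30).
Jul 25, 2142 → Aug 25, 2142: 31 days (July has 31).
Aug 25, 2142 → Sep 25, 2142: 31 days (August has 31).
Sep 25, 2142 → Oct 25, 2142: 30 days (September has 30).
Oct 25, 2142 → Nov 2, 2142: 8 days.
Total: 4664 days.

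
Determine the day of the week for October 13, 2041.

Sunday

Doomsday rule: the anchor day for the 2000s is Tuesday. For year 41: 41÷12 = 3 r 5, and 5÷4 = 1, so 3+5+1 = 9.
Tuesday + 9 ≡ Thursday — that's 2041's doomsday.
In October the doomsday date is Oct 10.
Oct 13 is 3 days after Oct 10; 3 mod 7 = 3, so Thursday + 3 = Sunday.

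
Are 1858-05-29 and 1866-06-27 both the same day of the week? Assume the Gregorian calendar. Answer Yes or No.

From May 29, 1858 to Jun 27, 1866 is 2951 days.
2951 mod 7 = 4, so they are different weekdays.
(May 29, 1858 is a Saturday; Jun 27, 1866 is a Wednesday.)

No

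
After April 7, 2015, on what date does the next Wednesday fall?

Apr 7, 2015 is a Tuesday.
From Tuesday to the next Wednesday is 1 day.
Apr 7, 2015 + 1 = Apr 8, 2015.

April 8, 2015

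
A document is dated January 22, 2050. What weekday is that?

Saturday

January 1, 2050 is a Saturday.
Jan 1, 2050 → Jan 22, 2050: 21 days.
Total: 21 days.
21 mod 7 = 0, so Saturday + 0 = Saturday.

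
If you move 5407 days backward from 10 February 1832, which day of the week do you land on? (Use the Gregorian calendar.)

Tuesday

First find the weekday of Feb 10, 1832. Doomsday rule: the anchor day for the 1800s is Friday. For year 32: 32÷12 = 2 r 8, and 8÷4 = 2, so 2+8+2 = 12.
Friday + 12 ≡ Wednesday — that's 1832's doomsday.
In February the doomsday date is Feb 29 (1832 is a leap year (divisible by 4)).
Feb 10 is 19 days before Feb 29; 19 mod 7 = 5, so Wednesday − 5 = Friday.
5407 mod 7 = 3, so 5407 days before a Friday is Friday − 3 = Tuesday.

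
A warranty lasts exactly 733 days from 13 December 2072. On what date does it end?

December 16, 2074

+365 (one year) → Dec 13, 2073 (368 left).
Dec has 31 days: +19 → Jan 1, 2074 (349 left).
Jan has 31 days: +31 → Feb 1, 2074 (318 left).
Feb has 28 days: +28 → Mar 1, 2074 (290 left).
Mar has 31 days: +31 → Apr 1, 2074 (259 left).
Apr has 30 days: +30 → May 1, 2074 (229 left).
May has 31 days: +31 → Jun 1, 2074 (198 left).
Jun has 30 days: +30 → Jul 1, 2074 (168 left).
Jul has 31 days: +31 → Aug 1, 2074 (137 left).
Aug has 31 days: +31 → Sep 1, 2074 (106 left).
Sep has 30 days: +30 → Oct 1, 2074 (76 left).
Oct has 31 days: +31 → Nov 1, 2074 (45 left).
Nov has 30 days: +30 → Dec 1, 2074 (15 left).
+15 → Dec 16, 2074.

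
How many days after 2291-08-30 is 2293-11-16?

Aug 30, 2291 → Aug 30, 2292: 366 days (Feb 29, 2292 is in that span).
Aug 30, 2292 → Aug 30, 2293: 365 days.
Aug 30, 2293 → Sep 30, 2293: 31 days (August has 31).
Sep 30, 2293 → Oct 30, 2293: 30 days (September has 30).
Oct 30, 2293 → Nov 16, 2293: 17 days.
Total: 809 days.

809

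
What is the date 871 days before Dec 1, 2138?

July 13, 2136

−365 (one year) → Dec 1, 2137 (506 left).
−365 (one year) → Dec 1, 2136 (141 left).
−1 → Nov 30, 2136 (end of Nov, 30 days; 140 left).
−30 → Oct 31, 2136 (end of Oct, 31 days; 110 left).
−31 → Sep 30, 2136 (end of Sep, 30 days; 79 left).
−30 → Aug 31, 2136 (end of Aug, 31 days; 49 left).
−31 → Jul 31, 2136 (end of Jul, 31 days; 18 left).
−18 → Jul 13, 2136.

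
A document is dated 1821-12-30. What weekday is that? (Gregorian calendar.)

Doomsday rule: the anchor day for the 1800s is Friday. For year 21: 21÷12 = 1 r 9, and 9÷4 = 2, so 1+9+2 = 12.
Friday + 12 ≡ Wednesday — that's 1821's doomsday.
In December the doomsday date is Dec 12.
Dec 30 is 18 days after Dec 12; 18 mod 7 = 4, so Wednesday + 4 = Sunday.

Sunday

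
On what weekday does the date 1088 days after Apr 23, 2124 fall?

Wednesday

Apr 23, 2124 is a Sunday.
1088 mod 7 = 3, so 1088 days after a Sunday is Sunday + 3 = Wednesday.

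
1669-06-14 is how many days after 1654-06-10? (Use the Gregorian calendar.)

5483

Jun 10, 1654 → Jun 10, 1655: 365 days.
Jun 10, 1655 → Jun 10, 1656: 366 days (Feb 29, 1656 is in that span).
Jun 10, 1656 → Jun 10, 1657: 365 days.
Jun 10, 1657 → Jun 10, 1658: 365 days.
Jun 10, 1658 → Jun 10, 1659: 365 days.
Jun 10, 1659 → Jun 10, 1660: 366 days (Feb 29, 1660 is in that span).
Jun 10, 1660 → Jun 10, 1661: 365 days.
Jun 10, 1661 → Jun 10, 1662: 365 days.
Jun 10, 1662 → Jun 10, 1663: 365 days.
Jun 10, 1663 → Jun 10, 1664: 366 days (Feb 29, 1664 is in that span).
Jun 10, 1664 → Jun 10, 1665: 365 days.
Jun 10, 1665 → Jun 10, 1666: 365 days.
Jun 10, 1666 → Jun 10, 1667: 365 days.
Jun 10, 1667 → Jun 10, 1668: 366 days (Feb 29, 1668 is in that span).
Jun 10, 1668 → Jul 10, 1668: 30 days (June has 30).
Jul 10, 1668 → Aug 10, 1668: 31 days (July has 31).
Aug 10, 1668 → Sep 10, 1668: 31 days (August has 31).
Sep 10, 1668 → Oct 10, 1668: 30 days (September has 30).
Oct 10, 1668 → Nov 10, 1668: 31 days (October has 31).
Nov 10, 1668 → Dec 10, 1668: 30 days (November has 30).
Dec 10, 1668 → Jan 10, 1669: 31 days (December has 31).
Jan 10, 1669 → Feb 10, 1669: 31 days (January has 31).
Feb 10, 1669 → Mar 10, 1669: 28 days (February has 28).
Mar 10, 1669 → Apr 10, 1669: 31 days (March has 31).
Apr 10, 1669 → May 10, 1669: 30 days (April has 30).
May 10, 1669 → Jun 10, 1669: 31 days (May has 31).
Jun 10, 1669 → Jun 14, 1669: 4 days.
Total: 5483 days.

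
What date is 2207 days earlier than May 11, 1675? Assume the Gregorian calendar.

April 25, 1669

−365 (one year) → May 11, 1674 (1842 left).
−365 (one year) → May 11, 1673 (1477 left).
−365 (one year) → May 11, 1672 (1112 left).
−366 (one year; includes Feb 29, 1672) → May 11, 1671 (746 left).
−365 (one year) → May 11, 1670 (381 left).
−11 → Apr 30, 1670 (end of Apr, 30 days; 370 left).
−30 → Mar 31, 1670 (end of Mar, 31 days; 340 left).
−31 → Feb 28, 1670 (end of Feb, 28 days; 309 left).
−28 → Jan 31, 1670 (end of Jan, 31 days; 281 left).
−31 → Dec 31, 1669 (end of Dec, 31 days; 250 left).
−31 → Nov 30, 1669 (end of Nov, 30 days; 219 left).
−30 → Oct 31, 1669 (end of Oct, 31 days; 189 left).
−31 → Sep 30, 1669 (end of Sep, 30 days; 158 left).
−30 → Aug 31, 1669 (end of Aug, 31 days; 128 left).
−31 → Jul 31, 1669 (end of Jul, 31 days; 97 left).
−31 → Jun 30, 1669 (end of Jun, 30 days; 66 left).
−30 → May 31, 1669 (end of May, 31 days; 36 left).
−31 → Apr 30, 1669 (end of Apr, 30 days; 5 left).
−5 → Apr 25, 1669.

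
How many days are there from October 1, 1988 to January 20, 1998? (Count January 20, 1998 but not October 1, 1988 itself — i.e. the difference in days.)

3398

Oct 1, 1988 → Oct 1, 1989: 365 days.
Oct 1, 1989 → Oct 1, 1990: 365 days.
Oct 1, 1990 → Oct 1, 1991: 365 days.
Oct 1, 1991 → Oct 1, 1992: 366 days (Feb 29, 1992 is in that span).
Oct 1, 1992 → Oct 1, 1993: 365 days.
Oct 1, 1993 → Oct 1, 1994: 365 days.
Oct 1, 1994 → Oct 1, 1995: 365 days.
Oct 1, 1995 → Oct 1, 1996: 366 days (Feb 29, 1996 is in that span).
Oct 1, 1996 → Oct 1, 1997: 365 days.
Oct 1, 1997 → Nov 1, 1997: 31 days (October has 31).
Nov 1, 1997 → Dec 1, 1997: 30 days (November has 30).
Dec 1, 1997 → Jan 1, 1998: 31 days (December has 31).
Jan 1, 1998 → Jan 20, 1998: 19 days.
Total: 3398 days.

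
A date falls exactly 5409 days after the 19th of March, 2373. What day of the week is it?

First find the weekday of Mar 19, 2373. Doomsday rule: the anchor day for the 2300s is Wednesday. For year 73: 73÷12 = 6 r 1, and 1÷4 = 0, so 6+1+0 = 7.
Wednesday + 7 ≡ Wednesday — that's 2373's doomsday.
In March the doomsday date is Mar 14.
Mar 19 is 5 days after Mar 14; 5 mod 7 = 5, so Wednesday + 5 = Monday.
5409 mod 7 = 5, so 5409 days after a Monday is Monday + 5 = Saturday.

Saturday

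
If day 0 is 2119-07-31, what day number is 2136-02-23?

6051

Jul 31, 2119 → Jul 31, 2120: 366 days (Feb 29, 2120 is in that span).
Jul 31, 2120 → Jul 31, 2121: 365 days.
Jul 31, 2121 → Jul 31, 2122: 365 days.
Jul 31, 2122 → Jul 31, 2123: 365 days.
Jul 31, 2123 → Jul 31, 2124: 366 days (Feb 29, 2124 is in that span).
Jul 31, 2124 → Jul 31, 2125: 365 days.
Jul 31, 2125 → Jul 31, 2126: 365 days.
Jul 31, 2126 → Jul 31, 2127: 365 days.
Jul 31, 2127 → Jul 31, 2128: 366 days (Feb 29, 2128 is in that span).
Jul 31, 2128 → Jul 31, 2129: 365 days.
Jul 31, 2129 → Jul 31, 2130: 365 days.
Jul 31, 2130 → Jul 31, 2131: 365 days.
Jul 31, 2131 → Jul 31, 2132: 366 days (Feb 29, 2132 is in that span).
Jul 31, 2132 → Jul 31, 2133: 365 days.
Jul 31, 2133 → Jul 31, 2134: 365 days.
Jul 31, 2134 → Jul 31, 2135: 365 days.
Jul 31, 2135 → Aug 31, 2135: 31 days (July has 31).
Aug 31, 2135 → Sep 30, 2135: 30 days (August has 31).
Sep 30, 2135 → Oct 30, 2135: 30 days (September has 30).
Oct 30, 2135 → Nov 30, 2135: 31 days (October has 31).
Nov 30, 2135 → Dec 30, 2135: 30 days (November has 30).
Dec 30, 2135 → Jan 30, 2136: 31 days (December has 31).
Jan 30, 2136 → Feb 23, 2136: 24 days.
Total: 6051 days.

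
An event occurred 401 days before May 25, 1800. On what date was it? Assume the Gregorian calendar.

−365 (one year) → May 25, 1799 (36 left).
−25 → Apr 30, 1799 (end of Apr, 30 days; 11 left).
−11 → Apr 19, 1799.

April 19, 1799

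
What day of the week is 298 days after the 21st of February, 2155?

Tuesday

Feb 21, 2155 is a Friday.
298 mod 7 = 4, so 298 days after a Friday is Friday + 4 = Tuesday.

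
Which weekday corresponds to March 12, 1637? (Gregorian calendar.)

Thursday

Doomsday rule: the anchor day for the 1600s is Tuesday. For year 37: 37÷12 = 3 r 1, and 1÷4 = 0, so 3+1+0 = 4.
Tuesday + 4 ≡ Saturday — that's 1637's doomsday.
In March the doomsday date is Mar 14.
Mar 12 is 2 days before Mar 14; 2 mod 7 = 2, so Saturday − 2 = Thursday.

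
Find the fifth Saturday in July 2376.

July 31, 2376

July 1, 2376 is a Thursday.
The first Saturday is therefore July 3 (2 days later).
The fifth Saturday is 3 + 4×7 = July 31.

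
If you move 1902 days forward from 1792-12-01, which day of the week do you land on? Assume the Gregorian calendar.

First find the weekday of Dec 1, 1792. Doomsday rule: the anchor day for the 1700s is Sunday. For year 92: 92÷12 = 7 r 8, and 8÷4 = 2, so 7+8+2 = 17.
Sunday + 17 ≡ Wednesday — that's 1792's doomsday.
In December the doomsday date is Dec 12.
Dec 1 is 11 days before Dec 12; 11 mod 7 = 4, so Wednesday − 4 = Saturday.
1902 mod 7 = 5, so 1902 days after a Saturday is Saturday + 5 = Thursday.

Thursday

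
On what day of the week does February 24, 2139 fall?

Tuesday

Doomsday rule: the anchor day for the 2100s is Sunday. For year 39: 39÷12 = 3 r 3, and 3÷4 = 0, so 3+3+0 = 6.
Sunday + 6 ≡ Saturday — that's 2139's doomsday.
In February the doomsday date is Feb 28 (2139 is not a leap year).
Feb 24 is 4 days before Feb 28; 4 mod 7 = 4, so Saturday − 4 = Tuesday.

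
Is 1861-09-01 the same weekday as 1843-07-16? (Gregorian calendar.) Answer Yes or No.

From Jul 16, 1843 to Sep 1, 1861 is 6622 days.
6622 mod 7 = 0, so they are the same weekday.
(Jul 16, 1843 is a Sunday; Sep 1, 1861 is a Sunday.)

Yes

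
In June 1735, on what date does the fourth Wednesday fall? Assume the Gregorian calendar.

June 22, 1735

June 1, 1735 is a Wednesday.
The first Wednesday is therefore June 1 (same day).
The fourth Wednesday is 1 + 3×7 = June 22.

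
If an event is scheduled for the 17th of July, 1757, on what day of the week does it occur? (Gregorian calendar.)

Sunday

Doomsday rule: the anchor day for the 1700s is Sunday. For year 57: 57÷12 = 4 r 9, and 9÷4 = 2, so 4+9+2 = 15.
Sunday + 15 ≡ Monday — that's 1757's doomsday.
In July the doomsday date is Jul 11.
Jul 17 is 6 days after Jul 11; 6 mod 7 = 6, so Monday + 6 = Sunday.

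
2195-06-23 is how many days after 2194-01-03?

536

Jan 3, 2194 → Jan 3, 2195: 365 days.
Jan 3, 2195 → Feb 3, 2195: 31 days (January has 31).
Feb 3, 2195 → Mar 3, 2195: 28 days (February has 28).
Mar 3, 2195 → Apr 3, 2195: 31 days (March has 31).
Apr 3, 2195 → May 3, 2195: 30 days (April has 30).
May 3, 2195 → Jun 3, 2195: 31 days (May has 31).
Jun 3, 2195 → Jun 23, 2195: 20 days.
Total: 536 days.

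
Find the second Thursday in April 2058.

April 11, 2058

April 1, 2058 is a Monday.
The first Thursday is therefore April 4 (3 days later).
The second Thursday is 4 + 1×7 = April 11.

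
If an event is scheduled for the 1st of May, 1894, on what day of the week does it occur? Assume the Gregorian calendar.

Tuesday

January 1, 1894 is a Monday.
Jan 1, 1894 → Feb 1, 1894: 31 days (January has 31).
Feb 1, 1894 → Mar 1, 1894: 28 days (February has 28).
Mar 1, 1894 → Apr 1, 1894: 31 days (March has 31).
Apr 1, 1894 → May 1, 1894: 30 days.
Total: 120 days.
120 mod 7 = 1, so Monday + 1 = Tuesday.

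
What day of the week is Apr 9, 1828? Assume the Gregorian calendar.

Wednesday

Doomsday rule: the anchor day for the 1800s is Friday. For year 28: 28÷12 = 2 r 4, and 4÷4 = 1, so 2+4+1 = 7.
Friday + 7 ≡ Friday — that's 1828's doomsday.
In April the doomsday date is Apr 4.
Apr 9 is 5 days after Apr 4; 5 mod 7 = 5, so Friday + 5 = Wednesday.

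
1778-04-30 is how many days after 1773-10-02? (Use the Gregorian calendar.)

Oct 2, 1773 → Oct 2, 1774: 365 days.
Oct 2, 1774 → Oct 2, 1775: 365 days.
Oct 2, 1775 → Oct 2, 1776: 366 days (Feb 29, 1776 is in that span).
Oct 2, 1776 → Oct 2, 1777: 365 days.
Oct 2, 1777 → Nov 2, 1777: 31 days (October has 31).
Nov 2, 1777 → Dec 2, 1777: 30 days (November has 30).
Dec 2, 1777 → Jan 2, 1778: 31 days (December has 31).
Jan 2, 1778 → Feb 2, 1778: 31 days (January has 31).
Feb 2, 1778 → Mar 2, 1778: 28 days (February has 28).
Mar 2, 1778 → Apr 2, 1778: 31 days (March has 31).
Apr 2, 1778 → Apr 30, 1778: 28 days.
Total: 1671 days.

1671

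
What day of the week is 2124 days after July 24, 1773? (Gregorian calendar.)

First find the weekday of Jul 24, 1773. Doomsday rule: the anchor day for the 1700s is Sunday. For year 73: 73÷12 = 6 r 1, and 1÷4 = 0, so 6+1+0 = 7.
Sunday + 7 ≡ Sunday — that's 1773's doomsday.
In July the doomsday date is Jul 11.
Jul 24 is 13 days after Jul 11; 13 mod 7 = 6, so Sunday + 6 = Saturday.
2124 mod 7 = 3, so 2124 days after a Saturday is Saturday + 3 = Tuesday.

Tuesday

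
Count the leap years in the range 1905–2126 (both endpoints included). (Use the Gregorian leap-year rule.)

Multiples of 4 in [1905,2126]: 55.
Of those, multiples of 100: 2 (not leap unless ÷400).
Multiples of 400: 1.
Leap years = 55 − 2 + 1 = 54.

54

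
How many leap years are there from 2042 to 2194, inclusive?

Multiples of 4 in [2042,2194]: 38.
Of those, multiples of 100: 1 (not leap unless ÷400).
Multiples of 400: 0.
Leap years = 38 − 1 + 0 = 37.

37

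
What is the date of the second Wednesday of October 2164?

October 10, 2164

October 1, 2164 is a Monday.
The first Wednesday is therefore October 3 (2 days later).
The second Wednesday is 3 + 1×7 = October 10.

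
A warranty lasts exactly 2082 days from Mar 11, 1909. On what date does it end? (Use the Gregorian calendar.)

+365 (one year) → Mar 11, 1910 (1717 left).
+365 (one year) → Mar 11, 1911 (1352 left).
+366 (one year; includes Feb 29, 1912) → Mar 11, 1912 (986 left).
+365 (one year) → Mar 11, 1913 (621 left).
+365 (one year) → Mar 11, 1914 (256 left).
Mar has 31 days: +21 → Apr 1, 1914 (235 left).
Apr has 30 days: +30 → May 1, 1914 (205 left).
May has 31 days: +31 → Jun 1, 1914 (174 left).
Jun has 30 days: +30 → Jul 1, 1914 (144 left).
Jul has 31 days: +31 → Aug 1, 1914 (113 left).
Aug has 31 days: +31 → Sep 1, 1914 (82 left).
Sep has 30 days: +30 → Oct 1, 1914 (52 left).
Oct has 31 days: +31 → Nov 1, 1914 (21 left).
+21 → Nov 22, 1914.

November 22, 1914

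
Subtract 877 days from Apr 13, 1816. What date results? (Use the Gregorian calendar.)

November 18, 1813

−366 (one year; includes Feb 29, 1816) → Apr 13, 1815 (511 left).
−365 (one year) → Apr 13, 1814 (146 left).
−13 → Mar 31, 1814 (end of Mar, 31 days; 133 left).
−31 → Feb 28, 1814 (end of Feb, 28 days; 102 left).
−28 → Jan 31, 1814 (end of Jan, 31 days; 74 left).
−31 → Dec 31, 1813 (end of Dec, 31 days; 43 left).
−31 → Nov 30, 1813 (end of Nov, 30 days; 12 left).
−12 → Nov 18, 1813.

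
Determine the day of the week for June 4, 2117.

January 1, 2117 is a Friday.
Jan 1, 2117 → Feb 1, 2117: 31 days (January has 31).
Feb 1, 2117 → Mar 1, 2117: 28 days (February has 28).
Mar 1, 2117 → Apr 1, 2117: 31 days (March has 31).
Apr 1, 2117 → May 1, 2117: 30 days (April has 30).
May 1, 2117 → Jun 1, 2117: 31 days (May has 31).
Jun 1, 2117 → Jun 4, 2117: 3 days.
Total: 154 days.
154 mod 7 = 0, so Friday + 0 = Friday.

Friday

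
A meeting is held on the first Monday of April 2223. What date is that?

April 7, 2223

April 1, 2223 is a Tuesday.
The first Monday is therefore April 7 (6 days later).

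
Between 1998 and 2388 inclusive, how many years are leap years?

Multiples of 4 in [1998,2388]: 98.
Of those, multiples of 100: 4 (not leap unless ÷400).
Multiples of 400: 1.
Leap years = 98 − 4 + 1 = 95.

95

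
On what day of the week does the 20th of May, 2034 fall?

Saturday

January 1, 2034 is a Sunday.
Jan 1, 2034 → Feb 1, 2034: 31 days (January has 31).
Feb 1, 2034 → Mar 1, 2034: 28 days (February has 28).
Mar 1, 2034 → Apr 1, 2034: 31 days (March has 31).
Apr 1, 2034 → May 1, 2034: 30 days (April has 30).
May 1, 2034 → May 20, 2034: 19 days.
Total: 139 days.
139 mod 7 = 6, so Sunday + 6 = Saturday.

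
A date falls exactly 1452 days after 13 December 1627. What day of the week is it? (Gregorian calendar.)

Thursday

First find the weekday of Dec 13, 1627. Doomsday rule: the anchor day for the 1600s is Tuesday. For year 27: 27÷12 = 2 r 3, and 3÷4 = 0, so 2+3+0 = 5.
Tuesday + 5 ≡ Sunday — that's 1627's doomsday.
In December the doomsday date is Dec 12.
Dec 13 is 1 day after Dec 12; 1 mod 7 = 1, so Sunday + 1 = Monday.
1452 mod 7 = 3, so 1452 days after a Monday is Monday + 3 = Thursday.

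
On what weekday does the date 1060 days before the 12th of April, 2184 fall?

First find the weekday of Apr 12, 2184. Doomsday rule: the anchor day for the 2100s is Sunday. For year 84: 84÷12 = 7 r 0, and 0÷4 = 0, so 7+0+0 = 7.
Sunday + 7 ≡ Sunday — that's 2184's doomsday.
In April the doomsday date is Apr 4.
Apr 12 is 8 days after Apr 4; 8 mod 7 = 1, so Sunday + 1 = Monday.
1060 mod 7 = 3, so 1060 days before a Monday is Monday − 3 = Friday.

Friday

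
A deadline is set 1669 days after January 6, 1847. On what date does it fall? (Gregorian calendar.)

+365 (one year) → Jan 6, 1848 (1304 left).
+366 (one year; includes Feb 29, 1848) → Jan 6, 1849 (938 left).
+365 (one year) → Jan 6, 1850 (573 left).
+365 (one year) → Jan 6, 1851 (208 left).
Jan has 31 days: +26 → Feb 1, 1851 (182 left).
Feb has 28 days: +28 → Mar 1, 1851 (154 left).
Mar has 31 days: +31 → Apr 1, 1851 (123 left).
Apr has 30 days: +30 → May 1, 1851 (93 left).
May has 31 days: +31 → Jun 1, 1851 (62 left).
Jun has 30 days: +30 → Jul 1, 1851 (32 left).
Jul has 31 days: +31 → Aug 1, 1851 (1 left).
+1 → Aug 2, 1851.

August 2, 1851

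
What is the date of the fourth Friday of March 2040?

March 23, 2040

March 1, 2040 is a Thursday.
The first Friday is therefore March 2 (1 days later).
The fourth Friday is 2 + 3×7 = March 23.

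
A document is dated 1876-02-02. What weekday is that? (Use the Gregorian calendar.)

Doomsday rule: the anchor day for the 1800s is Friday. For year 76: 76÷12 = 6 r 4, and 4÷4 = 1, so 6+4+1 = 11.
Friday + 11 ≡ Tuesday — that's 1876's doomsday.
In February the doomsday date is Feb 29 (1876 is a leap year (divisible by 4)).
Feb 2 is 27 days before Feb 29; 27 mod 7 = 6, so Tuesday − 6 = Wednesday.

Wednesday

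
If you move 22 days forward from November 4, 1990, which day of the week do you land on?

Monday

First find the weekday of Nov 4, 1990. Doomsday rule: the anchor day for the 1900s is Wednesday. For year 90: 90÷12 = 7 r 6, and 6÷4 = 1, so 7+6+1 = 14.
Wednesday + 14 ≡ Wednesday — that's 1990's doomsday.
In November the doomsday date is Nov 7.
Nov 4 is 3 days before Nov 7; 3 mod 7 = 3, so Wednesday − 3 = Sunday.
22 mod 7 = 1, so 22 days after a Sunday is Sunday + 1 = Monday.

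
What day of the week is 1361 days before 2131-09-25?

Saturday

First find the weekday of Sep 25, 2131. Doomsday rule: the anchor day for the 2100s is Sunday. For year 31: 31÷12 = 2 r 7, and 7÷4 = 1, so 2+7+1 = 10.
Sunday + 10 ≡ Wednesday — that's 2131's doomsday.
In September the doomsday date is Sep 5.
Sep 25 is 20 days after Sep 5; 20 mod 7 = 6, so Wednesday + 6 = Tuesday.
1361 mod 7 = 3, so 1361 days before a Tuesday is Tuesday − 3 = Saturday.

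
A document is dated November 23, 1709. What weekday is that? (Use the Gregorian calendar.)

Saturday

Doomsday rule: the anchor day for the 1700s is Sunday. For year 09: 9÷12 = 0 r 9, and 9÷4 = 2, so 0+9+2 = 11.
Sunday + 11 ≡ Thursday — that's 1709's doomsday.
In November the doomsday date is Nov 7.
Nov 23 is 16 days after Nov 7; 16 mod 7 = 2, so Thursday + 2 = Saturday.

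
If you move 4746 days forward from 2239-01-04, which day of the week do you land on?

Friday

Jan 4, 2239 is a Friday.
4746 mod 7 = 0, so 4746 days after a Friday is Friday + 0 = Friday.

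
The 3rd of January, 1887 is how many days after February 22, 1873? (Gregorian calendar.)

Feb 22, 1873 → Feb 22, 1874: 365 days.
Feb 22, 1874 → Feb 22, 1875: 365 days.
Feb 22, 1875 → Feb 22, 1876: 365 days.
Feb 22, 1876 → Feb 22, 1877: 366 days (Feb 29, 1876 is in that span).
Feb 22, 1877 → Feb 22, 1878: 365 days.
Feb 22, 1878 → Feb 22, 1879: 365 days.
Feb 22, 1879 → Feb 22, 1880: 365 days.
Feb 22, 1880 → Feb 22, 1881: 366 days (Feb 29, 1880 is in that span).
Feb 22, 1881 → Feb 22, 1882: 365 days.
Feb 22, 1882 → Feb 22, 1883: 365 days.
Feb 22, 1883 → Feb 22, 1884: 365 days.
Feb 22, 1884 → Feb 22, 1885: 366 days (Feb 29, 1884 is in that span).
Feb 22, 1885 → Feb 22, 1886: 365 days.
Feb 22, 1886 → Mar 22, 1886: 28 days (February has 28).
Mar 22, 1886 → Apr 22, 1886: 31 days (March has 31).
Apr 22, 1886 → May 22, 1886: 30 days (April has 30).
May 22, 1886 → Jun 22, 1886: 31 days (May has 31).
Jun 22, 1886 → Jul 22, 1886: 30 days (June has 30).
Jul 22, 1886 → Aug 22, 1886: 31 days (July has 31).
Aug 22, 1886 → Sep 22, 1886: 31 days (August has 31).
Sep 22, 1886 → Oct 22, 1886: 30 days (September has 30).
Oct 22, 1886 → Nov 22, 1886: 31 days (October has 31).
Nov 22, 1886 → Dec 22, 1886: 30 days (November has 30).
Dec 22, 1886 → Jan 3, 1887: 12 days.
Total: 5063 days.

5063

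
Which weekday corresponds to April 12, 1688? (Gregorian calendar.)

Monday

Doomsday rule: the anchor day for the 1600s is Tuesday. For year 88: 88÷12 = 7 r 4, and 4÷4 = 1, so 7+4+1 = 12.
Tuesday + 12 ≡ Sunday — that's 1688's doomsday.
In April the doomsday date is Apr 4.
Apr 12 is 8 days after Apr 4; 8 mod 7 = 1, so Sunday + 1 = Monday.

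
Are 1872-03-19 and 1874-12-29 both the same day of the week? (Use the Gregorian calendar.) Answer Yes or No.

Yes

From Mar 19, 1872 to Dec 29, 1874 is 1015 days.
1015 mod 7 = 0, so they are the same weekday.
(Mar 19, 1872 is a Tuesday; Dec 29, 1874 is a Tuesday.)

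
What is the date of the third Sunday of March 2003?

March 16, 2003

March 1, 2003 is a Saturday.
The first Sunday is therefore March 2 (1 days later).
The third Sunday is 2 + 2×7 = March 16.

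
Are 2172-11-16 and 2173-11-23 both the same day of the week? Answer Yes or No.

From Nov 16, 2172 to Nov 23, 2173 is 372 days.
372 mod 7 = 1, so they are different weekdays.
(Nov 16, 2172 is a Monday; Nov 23, 2173 is a Tuesday.)

No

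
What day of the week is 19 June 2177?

Thursday

Doomsday rule: the anchor day for the 2100s is Sunday. For year 77: 77÷12 = 6 r 5, and 5÷4 = 1, so 6+5+1 = 12.
Sunday + 12 ≡ Friday — that's 2177's doomsday.
In June the doomsday date is Jun 6.
Jun 19 is 13 days after Jun 6; 13 mod 7 = 6, so Friday + 6 = Thursday.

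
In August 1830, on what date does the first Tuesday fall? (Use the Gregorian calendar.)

August 1, 1830 is a Sunday.
The first Tuesday is therefore August 3 (2 days later).

August 3, 1830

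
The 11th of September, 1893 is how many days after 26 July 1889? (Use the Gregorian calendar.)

1508

Jul 26, 1889 → Jul 26, 1890: 365 days.
Jul 26, 1890 → Jul 26, 1891: 365 days.
Jul 26, 1891 → Jul 26, 1892: 366 days (Feb 29, 1892 is in that span).
Jul 26, 1892 → Jul 26, 1893: 365 days.
Jul 26, 1893 → Aug 26, 1893: 31 days (July has 31).
Aug 26, 1893 → Sep 11, 1893: 16 days.
Total: 1508 days.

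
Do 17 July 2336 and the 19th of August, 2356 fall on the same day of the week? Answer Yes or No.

From Jul 17, 2336 to Aug 19, 2356 is 7338 days.
7338 mod 7 = 2, so they are different weekdays.
(Jul 17, 2336 is a Friday; Aug 19, 2356 is a Sunday.)

No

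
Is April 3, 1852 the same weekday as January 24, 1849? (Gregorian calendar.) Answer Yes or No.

No

From Jan 24, 1849 to Apr 3, 1852 is 1165 days.
1165 mod 7 = 3, so they are different weekdays.
(Jan 24, 1849 is a Wednesday; Apr 3, 1852 is a Saturday.)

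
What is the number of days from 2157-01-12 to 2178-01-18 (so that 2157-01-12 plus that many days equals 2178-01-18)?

Jan 12, 2157 → Jan 12, 2158: 365 days.
Jan 12, 2158 → Jan 12, 2159: 365 days.
Jan 12, 2159 → Jan 12, 2160: 365 days.
Jan 12, 2160 → Jan 12, 2161: 366 days (Feb 29, 2160 is in that span).
Jan 12, 2161 → Jan 12, 2162: 365 days.
Jan 12, 2162 → Jan 12, 2163: 365 days.
Jan 12, 2163 → Jan 12, 2164: 365 days.
Jan 12, 2164 → Jan 12, 2165: 366 days (Feb 29, 2164 is in that span).
Jan 12, 2165 → Jan 12, 2166: 365 days.
Jan 12, 2166 → Jan 12, 2167: 365 days.
Jan 12, 2167 → Jan 12, 2168: 365 days.
Jan 12, 2168 → Jan 12, 2169: 366 days (Feb 29, 2168 is in that span).
Jan 12, 2169 → Jan 12, 2170: 365 days.
Jan 12, 2170 → Jan 12, 2171: 365 days.
Jan 12, 2171 → Jan 12, 2172: 365 days.
Jan 12, 2172 → Jan 12, 2173: 366 days (Feb 29, 2172 is in that span).
Jan 12, 2173 → Jan 12, 2174: 365 days.
Jan 12, 2174 → Jan 12, 2175: 365 days.
Jan 12, 2175 → Jan 12, 2176: 365 days.
Jan 12, 2176 → Jan 12, 2177: 366 days (Feb 29, 2176 is in that span).
Jan 12, 2177 → Feb 12, 2177: 31 days (January has 31).
Feb 12, 2177 → Mar 12, 2177: 28 days (February has 28).
Mar 12, 2177 → Apr 12, 2177: 31 days (March has 31).
Apr 12, 2177 → May 12, 2177: 30 days (April has 30).
May 12, 2177 → Jun 12, 2177: 31 days (May has 31).
Jun 12, 2177 → Jul 12, 2177: 30 days (June has 30).
Jul 12, 2177 → Aug 12, 2177: 31 days (July has 31).
Aug 12, 2177 → Sep 12, 2177: 31 days (August has 31).
Sep 12, 2177 → Oct 12, 2177: 30 days (September has 30).
Oct 12, 2177 → Nov 12, 2177: 31 days (October has 31).
Nov 12, 2177 → Dec 12, 2177: 30 days (November has 30).
Dec 12, 2177 → Jan 12, 2178: 31 days (December has 31).
Jan 12, 2178 → Jan 18, 2178: 6 days.
Total: 7676 days.

7676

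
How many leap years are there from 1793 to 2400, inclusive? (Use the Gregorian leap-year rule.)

Multiples of 4 in [1793,2400]: 152.
Of those, multiples of 100: 7 (not leap unless ÷400).
Multiples of 400: 2.
Leap years = 152 − 7 + 2 = 147.

147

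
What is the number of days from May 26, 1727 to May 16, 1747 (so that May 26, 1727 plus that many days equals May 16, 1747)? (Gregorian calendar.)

May 26, 1727 → May 26, 1728: 366 days (Feb 29, 1728 is in that span).
May 26, 1728 → May 26, 1729: 365 days.
May 26, 1729 → May 26, 1730: 365 days.
May 26, 1730 → May 26, 1731: 365 days.
May 26, 1731 → May 26, 1732: 366 days (Feb 29, 1732 is in that span).
May 26, 1732 → May 26, 1733: 365 days.
May 26, 1733 → May 26, 1734: 365 days.
May 26, 1734 → May 26, 1735: 365 days.
May 26, 1735 → May 26, 1736: 366 days (Feb 29, 1736 is in that span).
May 26, 1736 → May 26, 1737: 365 days.
May 26, 1737 → May 26, 1738: 365 days.
May 26, 1738 → May 26, 1739: 365 days.
May 26, 1739 → May 26, 1740: 366 days (Feb 29, 1740 is in that span).
May 26, 1740 → May 26, 1741: 365 days.
May 26, 1741 → May 26, 1742: 365 days.
May 26, 1742 → May 26, 1743: 365 days.
May 26, 1743 → May 26, 1744: 366 days (Feb 29, 1744 is in that span).
May 26, 1744 → May 26, 1745: 365 days.
May 26, 1745 → May 26, 1746: 365 days.
May 26, 1746 → Jun 26, 1746: 31 days (May has 31).
Jun 26, 1746 → Jul 26, 1746: 30 days (June has 30).
Jul 26, 1746 → Aug 26, 1746: 31 days (July has 31).
Aug 26, 1746 → Sep 26, 1746: 31 days (August has 31).
Sep 26, 1746 → Oct 26, 1746: 30 days (September has 30).
Oct 26, 1746 → Nov 26, 1746: 31 days (October has 31).
Nov 26, 1746 → Dec 26, 1746: 30 days (November has 30).
Dec 26, 1746 → Jan 26, 1747: 31 days (December has 31).
Jan 26, 1747 → Feb 26, 1747: 31 days (January has 31).
Feb 26, 1747 → Mar 26, 1747: 28 days (February has 28).
Mar 26, 1747 → Apr 26, 1747: 31 days (March has 31).
Apr 26, 1747 → May 16, 1747: 20 days.
Total: 7295 days.

7295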